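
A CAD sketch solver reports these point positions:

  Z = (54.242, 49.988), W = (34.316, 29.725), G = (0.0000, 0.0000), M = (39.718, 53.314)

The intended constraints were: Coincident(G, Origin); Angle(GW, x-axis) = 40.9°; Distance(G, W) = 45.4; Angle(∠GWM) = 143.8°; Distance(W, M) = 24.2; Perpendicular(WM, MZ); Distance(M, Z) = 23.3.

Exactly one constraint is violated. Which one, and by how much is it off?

Distance(M, Z) = 23.3 — off by 8.40.

G = (0.00, 0.00) ✓; GW at 40.90° ✓; |GW| = 45.40 ✓; ∠GWM = 143.8° ✓; |WM| = 24.20 ✓; ∠(WM, MZ) = 90.00° ✓; |MZ| = 14.90 ✗.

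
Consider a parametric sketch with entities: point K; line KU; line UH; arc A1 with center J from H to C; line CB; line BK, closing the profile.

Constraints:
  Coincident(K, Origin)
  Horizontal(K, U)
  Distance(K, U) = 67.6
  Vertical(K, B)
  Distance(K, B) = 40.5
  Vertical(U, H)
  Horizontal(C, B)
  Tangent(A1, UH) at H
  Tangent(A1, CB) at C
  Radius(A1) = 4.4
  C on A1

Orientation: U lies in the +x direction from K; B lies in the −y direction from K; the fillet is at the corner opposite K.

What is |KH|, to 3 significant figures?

76.6

K is at the origin; K and U share the same y with |KU| = 67.6 and U on the +x side, so U = (67.6, 0.00). KB is vertical with |KB| = 40.5 and B on the −y side, so B = (0.00, -40.5). The virtual corner opposite K is at (67.6, -40.5). The tangent condition forces JH to be normal to UH and since A1 is tangent to CB there, JC ⟂ CB, with radius 4.4, so the center J sits 4.4 in from both sides at J = (63.2, -36.1). That places the tangent points at H = (67.6, -36.1) on UH and C = (63.2, -40.5) on CB. Then |KH| = |H − K| = 76.6.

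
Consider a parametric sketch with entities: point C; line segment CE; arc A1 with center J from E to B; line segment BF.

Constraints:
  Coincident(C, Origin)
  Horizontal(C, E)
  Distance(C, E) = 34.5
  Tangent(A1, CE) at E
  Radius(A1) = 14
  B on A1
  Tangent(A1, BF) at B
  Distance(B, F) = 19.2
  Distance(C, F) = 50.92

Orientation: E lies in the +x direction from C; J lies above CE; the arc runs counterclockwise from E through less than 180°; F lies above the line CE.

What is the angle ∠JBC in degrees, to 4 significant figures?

10.79°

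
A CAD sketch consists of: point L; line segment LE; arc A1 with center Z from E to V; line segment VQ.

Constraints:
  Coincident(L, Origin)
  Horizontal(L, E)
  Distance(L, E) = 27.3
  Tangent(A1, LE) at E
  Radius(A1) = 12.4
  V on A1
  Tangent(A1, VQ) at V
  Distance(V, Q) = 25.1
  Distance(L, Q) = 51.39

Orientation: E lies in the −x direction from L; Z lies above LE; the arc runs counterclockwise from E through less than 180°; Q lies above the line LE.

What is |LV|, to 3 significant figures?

26.3

L is at the origin; L and E share the same y with |LE| = 27.3 and E on the −x side, so E = (-27.3, 0.00). A1 meets LE tangentially, so ZE is at right angles to LE, so Z = E + (0, 12.4) = (-27.3, 12.4). Since ZV ⟂ VQ (tangency), |ZQ| = √(12.4² + 25.1²) = 28.0 regardless of where V sits on A1. So Q lies on both circle(L, 51.39) and circle(Z, 28.0); the above-LE intersection is Q = (-32.3, 39.9). V is the foot of the tangent from Q: V = (-17.4, 19.8).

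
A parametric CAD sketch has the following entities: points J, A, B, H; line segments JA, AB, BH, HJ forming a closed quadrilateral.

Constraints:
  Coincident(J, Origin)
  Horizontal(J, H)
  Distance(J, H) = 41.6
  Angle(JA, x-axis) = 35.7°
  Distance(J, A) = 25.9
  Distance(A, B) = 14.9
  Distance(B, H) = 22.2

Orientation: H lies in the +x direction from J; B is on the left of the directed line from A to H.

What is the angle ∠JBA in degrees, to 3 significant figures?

7.65°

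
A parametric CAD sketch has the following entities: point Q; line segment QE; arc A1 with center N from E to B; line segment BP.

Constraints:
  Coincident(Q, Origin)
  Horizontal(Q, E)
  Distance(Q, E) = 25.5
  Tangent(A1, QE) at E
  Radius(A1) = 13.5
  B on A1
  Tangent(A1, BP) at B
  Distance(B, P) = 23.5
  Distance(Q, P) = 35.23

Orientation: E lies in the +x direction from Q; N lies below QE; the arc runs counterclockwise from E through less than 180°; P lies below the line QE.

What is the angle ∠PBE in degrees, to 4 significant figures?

140.0°

Q is at the origin; Q and E share the same y with |QE| = 25.5 and E on the +x side, so E = (25.50, 0.000). Tangency of A1 to QE means the radius NE is perpendicular to QE, so N = E + (0, -13.5) = (25.50, -13.50). Since NB ⟂ BP (tangency), |NP| = √(13.5² + 23.5²) = 27.10 regardless of where B sits on A1. So P lies on both circle(Q, 35.23) and circle(N, 27.10); the below-QE intersection is P = (8.107, -34.28). B is the foot of the tangent from P: B = (12.21, -11.14).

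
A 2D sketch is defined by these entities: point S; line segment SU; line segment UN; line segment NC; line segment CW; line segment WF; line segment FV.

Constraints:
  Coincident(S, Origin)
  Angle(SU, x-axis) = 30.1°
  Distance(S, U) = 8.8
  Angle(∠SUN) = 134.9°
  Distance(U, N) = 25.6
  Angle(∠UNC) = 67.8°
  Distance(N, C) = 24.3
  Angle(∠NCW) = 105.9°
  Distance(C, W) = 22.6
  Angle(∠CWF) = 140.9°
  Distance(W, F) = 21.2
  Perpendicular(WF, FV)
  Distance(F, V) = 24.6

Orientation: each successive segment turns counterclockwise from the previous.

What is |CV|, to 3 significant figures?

40.1

∠CWF = 140.9° gives WF at -59.4° from the x-axis; with |WF| = 21.2, F = (-2.49, -14.6). The perpendicularity gives FV at right angles to WF, so FV runs at 30.6°; with |FV| = 24.6, V = (18.7, -2.04). Then |CV| = |V − C| = 40.1.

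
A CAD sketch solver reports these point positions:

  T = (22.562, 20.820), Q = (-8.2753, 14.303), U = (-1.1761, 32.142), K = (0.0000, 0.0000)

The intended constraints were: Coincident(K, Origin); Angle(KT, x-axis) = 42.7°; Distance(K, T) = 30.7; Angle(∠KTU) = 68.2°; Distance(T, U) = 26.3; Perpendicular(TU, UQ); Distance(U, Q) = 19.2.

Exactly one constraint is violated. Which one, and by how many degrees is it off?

Perpendicular(TU, UQ) — off by 3.80°.

K = (0.00, 0.00) ✓; KT at 42.70° ✓; |KT| = 30.70 ✓; ∠KTU = 68.20° ✓; |TU| = 26.30 ✓; ∠(TU, UQ) = 93.80° ✗; |UQ| = 19.20 ✓.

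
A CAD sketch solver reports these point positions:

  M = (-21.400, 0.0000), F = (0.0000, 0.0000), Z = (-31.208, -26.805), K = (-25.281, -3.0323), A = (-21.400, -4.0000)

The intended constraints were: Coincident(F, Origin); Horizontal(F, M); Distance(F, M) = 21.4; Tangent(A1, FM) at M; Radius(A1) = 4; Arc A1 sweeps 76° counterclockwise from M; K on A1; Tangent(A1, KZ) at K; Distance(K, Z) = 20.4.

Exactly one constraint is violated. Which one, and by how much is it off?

Distance(K, Z) = 20.4 — off by 4.10.

F = (0.00, 0.00) ✓; F.y = 0.00, M.y = 0.00 ✓; |FM| = 21.40 ✓; ∠(AM, MF) = 90.00° ✓; |AM| = 4.000 ✓; bearing(A→K) − bearing(A→M) = 76.00° ✓; |AK| = 4.000 ✓; ∠(AK, KZ) = 90.00° ✓; |KZ| = 24.50 ✗.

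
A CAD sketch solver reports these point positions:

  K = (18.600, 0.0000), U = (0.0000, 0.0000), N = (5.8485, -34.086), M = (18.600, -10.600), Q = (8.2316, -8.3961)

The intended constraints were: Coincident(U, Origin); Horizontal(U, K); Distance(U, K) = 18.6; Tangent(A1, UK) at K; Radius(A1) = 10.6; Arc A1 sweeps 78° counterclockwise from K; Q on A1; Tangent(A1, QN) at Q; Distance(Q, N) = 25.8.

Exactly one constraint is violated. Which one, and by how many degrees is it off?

Tangent(A1, QN) at Q — off by 6.70°.

U = (0.00, 0.00) ✓; U.y = 0.00, K.y = 0.00 ✓; |UK| = 18.60 ✓; ∠(MK, KU) = 90.00° ✓; |MK| = 10.60 ✓; bearing(M→Q) − bearing(M→K) = 78.00° ✓; |MQ| = 10.60 ✓; ∠(MQ, QN) = 83.30° ✗; |QN| = 25.80 ✓.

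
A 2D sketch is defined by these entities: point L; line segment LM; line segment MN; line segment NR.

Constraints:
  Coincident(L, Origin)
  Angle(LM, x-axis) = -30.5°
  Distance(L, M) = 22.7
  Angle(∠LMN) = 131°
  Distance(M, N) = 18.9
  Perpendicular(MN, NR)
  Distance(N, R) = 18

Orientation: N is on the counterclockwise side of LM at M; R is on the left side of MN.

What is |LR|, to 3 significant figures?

33.8

L is at the origin; LM runs at -30.5° with length 22.7, so M = 22.7·(cos -30.5°, sin -30.5°) = (19.6, -11.5). ∠LMN = 131.0°, so MN runs at -30.5° + (180° − 131.0°) = 18.5° from the x-axis; with |MN| = 18.9, N = M + 18.9·(cos 18.5°, sin 18.5°) = (37.5, -5.52). MN ⟂ NR; with |NR| = 18.0 on the left of MN, R = N + 18.0·(-0.317, 0.948) = (31.8, 11.5). Then |LR| = |R − L| = 33.8.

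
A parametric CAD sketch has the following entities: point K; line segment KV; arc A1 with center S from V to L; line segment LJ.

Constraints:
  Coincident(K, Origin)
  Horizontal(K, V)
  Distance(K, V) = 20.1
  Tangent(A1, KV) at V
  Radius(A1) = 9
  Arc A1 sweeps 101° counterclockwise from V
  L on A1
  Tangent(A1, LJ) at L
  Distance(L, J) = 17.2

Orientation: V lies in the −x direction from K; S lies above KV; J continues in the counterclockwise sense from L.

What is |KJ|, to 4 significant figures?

31.20

On A1, V sits at bearing -90° from S; a 101° counterclockwise sweep puts L at bearing 11°, so L = S + 9.0·(cos 11°, sin 11°) = (-11.27, 10.72). The tangent condition forces SL to be normal to LJ, so LJ runs along (−sin 11°, cos 11°); with |LJ| = 17.2, J = (-14.55, 27.60). Then |KJ| = |J − K| = 31.20.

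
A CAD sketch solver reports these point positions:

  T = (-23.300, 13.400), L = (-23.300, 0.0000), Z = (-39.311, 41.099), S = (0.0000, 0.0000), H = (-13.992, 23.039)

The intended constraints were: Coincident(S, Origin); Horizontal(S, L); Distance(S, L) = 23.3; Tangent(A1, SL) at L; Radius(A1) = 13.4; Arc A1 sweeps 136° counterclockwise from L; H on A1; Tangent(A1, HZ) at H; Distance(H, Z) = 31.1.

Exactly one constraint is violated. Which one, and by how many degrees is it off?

Tangent(A1, HZ) at H — off by 8.50°.

S = (0.00, 0.00) ✓; S.y = 0.00, L.y = 0.00 ✓; |SL| = 23.30 ✓; ∠(TL, LS) = 90.00° ✓; |TL| = 13.40 ✓; bearing(T→H) − bearing(T→L) = 136.0° ✓; |TH| = 13.40 ✓; ∠(TH, HZ) = 81.50° ✗; |HZ| = 31.10 ✓.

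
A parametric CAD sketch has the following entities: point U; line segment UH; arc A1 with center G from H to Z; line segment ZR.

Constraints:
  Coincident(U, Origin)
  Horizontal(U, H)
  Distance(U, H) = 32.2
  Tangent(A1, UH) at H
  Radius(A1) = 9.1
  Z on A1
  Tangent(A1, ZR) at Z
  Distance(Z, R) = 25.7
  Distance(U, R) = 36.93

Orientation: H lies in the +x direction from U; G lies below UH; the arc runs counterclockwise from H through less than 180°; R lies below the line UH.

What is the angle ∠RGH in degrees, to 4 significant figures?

148.3°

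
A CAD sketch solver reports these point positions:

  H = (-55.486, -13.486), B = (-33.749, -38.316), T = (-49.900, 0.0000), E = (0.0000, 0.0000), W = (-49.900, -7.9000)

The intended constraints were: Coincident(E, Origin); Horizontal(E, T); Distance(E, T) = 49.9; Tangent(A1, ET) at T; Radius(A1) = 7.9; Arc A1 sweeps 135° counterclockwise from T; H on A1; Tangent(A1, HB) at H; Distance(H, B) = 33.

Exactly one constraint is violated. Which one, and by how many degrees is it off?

Tangent(A1, HB) at H — off by 3.80°.

E = (0.00, 0.00) ✓; E.y = 0.00, T.y = 0.00 ✓; |ET| = 49.90 ✓; ∠(WT, TE) = 90.00° ✓; |WT| = 7.900 ✓; bearing(W→H) − bearing(W→T) = 135.0° ✓; |WH| = 7.900 ✓; ∠(WH, HB) = 93.80° ✗; |HB| = 33.00 ✓.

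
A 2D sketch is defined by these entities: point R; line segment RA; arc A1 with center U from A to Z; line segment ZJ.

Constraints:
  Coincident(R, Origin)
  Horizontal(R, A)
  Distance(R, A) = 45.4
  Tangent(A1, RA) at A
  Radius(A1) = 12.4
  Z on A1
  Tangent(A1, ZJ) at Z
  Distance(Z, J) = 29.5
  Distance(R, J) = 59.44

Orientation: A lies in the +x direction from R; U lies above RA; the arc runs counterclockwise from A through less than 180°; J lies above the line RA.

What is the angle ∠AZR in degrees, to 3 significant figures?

42.4°

Checks: |UZ| = 12.40 ✓; ∠(UZ, ZJ) = 90.00° ✓; |ZJ| = 29.50 ✓; |RJ| = 59.44 ✓.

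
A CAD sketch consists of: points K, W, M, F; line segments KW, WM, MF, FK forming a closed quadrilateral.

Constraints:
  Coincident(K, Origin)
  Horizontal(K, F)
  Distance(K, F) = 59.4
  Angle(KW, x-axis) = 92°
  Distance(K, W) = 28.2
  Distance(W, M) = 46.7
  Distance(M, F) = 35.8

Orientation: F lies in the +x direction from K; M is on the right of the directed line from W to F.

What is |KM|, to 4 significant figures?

27.28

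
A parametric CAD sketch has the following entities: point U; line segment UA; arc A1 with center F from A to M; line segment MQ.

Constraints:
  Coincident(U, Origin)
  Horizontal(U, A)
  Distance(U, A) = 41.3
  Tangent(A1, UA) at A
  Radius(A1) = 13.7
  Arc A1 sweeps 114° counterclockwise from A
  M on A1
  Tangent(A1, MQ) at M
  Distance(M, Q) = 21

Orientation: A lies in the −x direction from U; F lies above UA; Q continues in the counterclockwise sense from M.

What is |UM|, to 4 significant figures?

34.64

The tangent condition forces FA to be normal to UA, so F = A + (0, 13.7) = (-41.30, 13.70). On A1, A sits at bearing -90° from F; a 114° counterclockwise sweep puts M at bearing 24°, so M = F + 13.7·(cos 24°, sin 24°) = (-28.78, 19.27). Then |UM| = |M − U| = 34.64.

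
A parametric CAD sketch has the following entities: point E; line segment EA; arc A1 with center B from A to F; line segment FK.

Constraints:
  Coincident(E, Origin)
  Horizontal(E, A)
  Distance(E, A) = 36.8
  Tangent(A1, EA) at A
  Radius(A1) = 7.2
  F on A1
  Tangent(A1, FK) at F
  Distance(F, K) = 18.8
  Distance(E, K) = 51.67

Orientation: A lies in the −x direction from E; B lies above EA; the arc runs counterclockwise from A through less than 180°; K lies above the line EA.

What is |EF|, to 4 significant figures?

33.95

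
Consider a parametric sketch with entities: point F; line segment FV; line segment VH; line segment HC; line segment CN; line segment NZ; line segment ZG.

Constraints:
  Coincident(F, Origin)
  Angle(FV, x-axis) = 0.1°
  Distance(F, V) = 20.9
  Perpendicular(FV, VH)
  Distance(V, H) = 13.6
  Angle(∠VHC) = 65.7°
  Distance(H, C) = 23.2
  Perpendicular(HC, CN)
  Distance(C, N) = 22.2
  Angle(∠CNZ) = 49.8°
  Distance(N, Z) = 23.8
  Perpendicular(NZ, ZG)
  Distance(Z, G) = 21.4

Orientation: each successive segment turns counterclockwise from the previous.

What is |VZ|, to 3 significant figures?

5.59

HC ⟂ CN, so CN runs at -65.6°; with |CN| = 22.2, N = (8.92, -16.2). ∠CNZ = 49.8° gives NZ at 64.6° from the x-axis; with |NZ| = 23.8, Z = (19.1, 5.33). Then |VZ| = |Z − V| = 5.59.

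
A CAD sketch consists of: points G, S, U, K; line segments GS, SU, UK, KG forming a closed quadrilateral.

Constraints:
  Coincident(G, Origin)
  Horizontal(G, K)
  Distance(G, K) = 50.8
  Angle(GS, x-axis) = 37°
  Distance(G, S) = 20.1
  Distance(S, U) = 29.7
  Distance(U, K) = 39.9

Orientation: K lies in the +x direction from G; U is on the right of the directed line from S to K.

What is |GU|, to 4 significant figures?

23.10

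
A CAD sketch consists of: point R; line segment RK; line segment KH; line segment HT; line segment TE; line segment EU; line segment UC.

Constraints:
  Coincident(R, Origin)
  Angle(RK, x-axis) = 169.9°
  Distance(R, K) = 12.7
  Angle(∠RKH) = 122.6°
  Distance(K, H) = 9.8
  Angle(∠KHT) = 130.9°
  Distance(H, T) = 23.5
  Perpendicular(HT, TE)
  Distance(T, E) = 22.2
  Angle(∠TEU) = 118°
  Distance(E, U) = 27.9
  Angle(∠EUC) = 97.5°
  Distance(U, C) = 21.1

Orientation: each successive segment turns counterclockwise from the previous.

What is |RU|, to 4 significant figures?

15.80

HT is perpendicular to TE, so TE runs at 6.400°; with |TE| = 22.2, E = (5.532, -25.85). ∠TEU = 118.0° gives EU at 68.40° from the x-axis; with |EU| = 27.9, U = (15.80, 0.08682). Then |RU| = |U − R| = 15.80.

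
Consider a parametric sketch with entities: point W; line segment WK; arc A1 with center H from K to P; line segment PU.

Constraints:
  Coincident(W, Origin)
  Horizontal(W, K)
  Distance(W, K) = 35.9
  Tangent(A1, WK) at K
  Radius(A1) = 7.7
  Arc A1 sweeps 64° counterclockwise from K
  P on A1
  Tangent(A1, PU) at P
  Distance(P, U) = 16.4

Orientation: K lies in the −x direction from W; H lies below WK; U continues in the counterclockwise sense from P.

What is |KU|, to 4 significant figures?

23.72

W is at the origin; WK is horizontal with |WK| = 35.9 and K on the −x side, so K = (-35.90, 0.000). A1 meets WK tangentially, so HK is at right angles to WK, so H = K + (0, -7.7) = (-35.90, -7.700). On A1, K sits at bearing 90° from H; a 64° counterclockwise sweep puts P at bearing 154°, so P = H + 7.7·(cos 154°, sin 154°) = (-42.82, -4.325). The tangent condition forces HP to be normal to PU, so PU runs along (−sin 154°, cos 154°); with |PU| = 16.4, U = (-50.01, -19.06). Then |KU| = |U − K| = 23.72.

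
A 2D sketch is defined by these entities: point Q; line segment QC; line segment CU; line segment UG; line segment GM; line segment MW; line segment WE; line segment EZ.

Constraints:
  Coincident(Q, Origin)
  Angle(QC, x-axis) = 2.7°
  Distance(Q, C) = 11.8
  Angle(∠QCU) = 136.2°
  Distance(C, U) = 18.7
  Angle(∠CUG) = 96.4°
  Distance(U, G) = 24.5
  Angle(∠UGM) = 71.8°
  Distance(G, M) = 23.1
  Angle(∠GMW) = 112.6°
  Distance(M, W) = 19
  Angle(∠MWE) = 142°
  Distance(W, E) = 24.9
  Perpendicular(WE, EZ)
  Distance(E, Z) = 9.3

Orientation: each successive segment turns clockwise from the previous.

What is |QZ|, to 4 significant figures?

34.34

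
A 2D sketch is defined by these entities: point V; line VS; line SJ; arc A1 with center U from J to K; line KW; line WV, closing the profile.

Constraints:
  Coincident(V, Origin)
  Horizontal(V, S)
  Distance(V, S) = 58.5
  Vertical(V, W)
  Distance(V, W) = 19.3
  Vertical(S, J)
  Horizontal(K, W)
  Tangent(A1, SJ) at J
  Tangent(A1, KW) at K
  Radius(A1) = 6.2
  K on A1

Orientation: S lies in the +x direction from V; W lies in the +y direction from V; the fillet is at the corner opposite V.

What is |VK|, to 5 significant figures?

55.747

The virtual corner opposite V is at (58.500, 19.300). Since A1 is tangent to SJ there, UJ ⟂ SJ and since A1 is tangent to KW there, UK ⟂ KW, with radius 6.2, so the center U sits 6.2 in from both sides at U = (52.300, 13.100). That places the tangent points at J = (58.500, 13.100) on SJ and K = (52.300, 19.300) on KW. Then |VK| = |K − V| = 55.747.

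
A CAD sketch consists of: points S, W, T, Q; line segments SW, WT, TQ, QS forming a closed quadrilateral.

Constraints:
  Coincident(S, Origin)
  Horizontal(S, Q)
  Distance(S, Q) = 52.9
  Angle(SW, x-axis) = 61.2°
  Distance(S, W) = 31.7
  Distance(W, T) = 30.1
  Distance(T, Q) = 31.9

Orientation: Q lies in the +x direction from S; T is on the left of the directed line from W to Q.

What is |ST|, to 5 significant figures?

54.788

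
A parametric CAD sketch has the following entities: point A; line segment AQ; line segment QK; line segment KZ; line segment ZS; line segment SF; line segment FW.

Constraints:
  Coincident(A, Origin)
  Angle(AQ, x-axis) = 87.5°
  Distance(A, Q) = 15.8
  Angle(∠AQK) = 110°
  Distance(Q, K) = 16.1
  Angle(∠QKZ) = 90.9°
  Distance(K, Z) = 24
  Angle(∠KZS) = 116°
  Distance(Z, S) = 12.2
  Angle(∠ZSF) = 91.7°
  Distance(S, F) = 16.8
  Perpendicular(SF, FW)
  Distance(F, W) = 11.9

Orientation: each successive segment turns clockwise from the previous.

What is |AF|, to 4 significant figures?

2.960

A is at the origin; AQ runs at 87.5° with length 15.8, so Q = (0.6892, 15.78). ∠AQK = 110.0° gives QK at 17.50° from the x-axis; with |QK| = 16.1, K = (16.04, 20.63). ∠QKZ = 90.9° gives KZ at -71.60° from the x-axis; with |KZ| = 24.0, Z = (23.62, -2.147). ∠KZS = 116.0° gives ZS at -135.6° from the x-axis; with |ZS| = 12.2, S = (14.90, -10.68). ∠ZSF = 91.7° gives SF at 136.1° from the x-axis; with |SF| = 16.8, F = (2.798, 0.9666). Then |AF| = |F − A| = 2.960.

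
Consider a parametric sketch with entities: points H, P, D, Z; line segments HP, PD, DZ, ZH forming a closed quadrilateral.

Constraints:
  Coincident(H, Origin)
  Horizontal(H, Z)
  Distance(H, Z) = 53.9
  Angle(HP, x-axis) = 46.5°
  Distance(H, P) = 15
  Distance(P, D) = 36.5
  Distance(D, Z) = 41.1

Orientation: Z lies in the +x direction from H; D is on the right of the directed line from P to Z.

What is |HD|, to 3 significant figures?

31.8

Checks: |HZ| = 53.90 ✓; |HP| = 15.00 ✓; |PD| = 36.50 ✓; |DZ| = 41.10 ✓.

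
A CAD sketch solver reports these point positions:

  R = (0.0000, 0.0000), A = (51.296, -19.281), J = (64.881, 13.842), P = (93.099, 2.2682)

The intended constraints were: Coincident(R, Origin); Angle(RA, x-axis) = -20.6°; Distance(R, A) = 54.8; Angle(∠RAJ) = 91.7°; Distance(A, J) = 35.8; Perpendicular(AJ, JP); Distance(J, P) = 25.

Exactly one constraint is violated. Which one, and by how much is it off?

Distance(J, P) = 25 — off by 5.50.

R = (0.00, 0.00) ✓; RA at -20.60° ✓; |RA| = 54.80 ✓; ∠RAJ = 91.70° ✓; |AJ| = 35.80 ✓; ∠(AJ, JP) = 90.00° ✓; |JP| = 30.50 ✗.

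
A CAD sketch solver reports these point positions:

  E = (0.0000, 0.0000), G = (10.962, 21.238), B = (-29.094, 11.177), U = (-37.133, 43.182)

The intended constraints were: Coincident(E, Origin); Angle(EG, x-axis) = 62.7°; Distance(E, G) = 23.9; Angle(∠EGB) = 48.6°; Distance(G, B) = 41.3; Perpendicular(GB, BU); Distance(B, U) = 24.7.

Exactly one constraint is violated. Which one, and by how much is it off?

Distance(B, U) = 24.7 — off by 8.30.

E = (0.00, 0.00) ✓; EG at 62.70° ✓; |EG| = 23.90 ✓; ∠EGB = 48.60° ✓; |GB| = 41.30 ✓; ∠(GB, BU) = 90.00° ✓; |BU| = 33.00 ✗.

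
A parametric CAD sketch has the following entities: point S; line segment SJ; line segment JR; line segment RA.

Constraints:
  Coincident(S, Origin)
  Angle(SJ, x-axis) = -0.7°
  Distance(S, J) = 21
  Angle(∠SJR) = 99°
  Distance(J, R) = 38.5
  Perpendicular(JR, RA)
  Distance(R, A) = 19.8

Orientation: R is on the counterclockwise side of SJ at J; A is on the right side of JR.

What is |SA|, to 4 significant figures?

58.22

∠SJR = 99.0°, so JR runs at -0.7° + (180° − 99.0°) = 80.30° from the x-axis; with |JR| = 38.5, R = J + 38.5·(cos 80.30°, sin 80.30°) = (27.49, 37.69). JR is perpendicular to RA; with |RA| = 19.8 on the right of JR, A = R + 19.8·(0.9857, -0.1685) = (47.00, 34.36). Then |SA| = |A − S| = 58.22.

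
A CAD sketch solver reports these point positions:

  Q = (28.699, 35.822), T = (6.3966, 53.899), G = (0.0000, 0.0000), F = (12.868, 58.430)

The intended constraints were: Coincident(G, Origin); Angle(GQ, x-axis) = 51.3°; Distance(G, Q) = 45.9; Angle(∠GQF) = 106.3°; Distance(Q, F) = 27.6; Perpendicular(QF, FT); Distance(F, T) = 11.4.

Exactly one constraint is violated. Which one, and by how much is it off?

Distance(F, T) = 11.4 — off by 3.50.

G = (0.00, 0.00) ✓; GQ at 51.30° ✓; |GQ| = 45.90 ✓; ∠GQF = 106.3° ✓; |QF| = 27.60 ✓; ∠(QF, FT) = 90.00° ✓; |FT| = 7.900 ✗.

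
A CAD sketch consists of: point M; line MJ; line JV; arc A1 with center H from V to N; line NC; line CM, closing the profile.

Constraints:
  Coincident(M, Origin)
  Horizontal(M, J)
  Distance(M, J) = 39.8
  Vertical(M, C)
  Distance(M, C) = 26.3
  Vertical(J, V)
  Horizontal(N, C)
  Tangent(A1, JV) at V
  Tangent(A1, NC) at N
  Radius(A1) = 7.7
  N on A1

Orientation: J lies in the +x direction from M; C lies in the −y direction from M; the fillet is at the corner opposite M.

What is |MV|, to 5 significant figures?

43.932

The virtual corner opposite M is at (39.800, -26.300). Since A1 is tangent to JV there, HV ⟂ JV and since A1 is tangent to NC there, HN ⟂ NC, with radius 7.7, so the center H sits 7.7 in from both sides at H = (32.100, -18.600). That places the tangent points at V = (39.800, -18.600) on JV and N = (32.100, -26.300) on NC. Then |MV| = |V − M| = 43.932.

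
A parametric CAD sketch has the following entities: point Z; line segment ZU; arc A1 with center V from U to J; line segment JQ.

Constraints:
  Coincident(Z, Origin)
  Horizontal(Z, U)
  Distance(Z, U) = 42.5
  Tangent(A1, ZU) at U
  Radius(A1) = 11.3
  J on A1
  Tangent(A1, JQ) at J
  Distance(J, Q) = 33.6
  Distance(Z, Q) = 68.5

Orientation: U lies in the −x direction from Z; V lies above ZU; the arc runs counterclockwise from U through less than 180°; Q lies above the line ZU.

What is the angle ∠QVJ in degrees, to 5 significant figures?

71.412°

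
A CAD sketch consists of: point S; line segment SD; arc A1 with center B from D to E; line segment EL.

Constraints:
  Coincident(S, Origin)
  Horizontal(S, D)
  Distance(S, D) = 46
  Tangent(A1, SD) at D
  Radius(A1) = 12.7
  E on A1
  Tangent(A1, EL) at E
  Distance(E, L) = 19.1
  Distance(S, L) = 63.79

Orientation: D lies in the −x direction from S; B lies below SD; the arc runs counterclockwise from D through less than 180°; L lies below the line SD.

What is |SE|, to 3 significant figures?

60.4

S is at the origin; SD is horizontal with |SD| = 46.0 and D on the −x side, so D = (-46.0, 0.00). The tangent condition forces BD to be normal to SD, so B = D + (0, -12.7) = (-46.0, -12.7). Since BE ⟂ EL (tangency), |BL| = √(12.7² + 19.1²) = 22.9 regardless of where E sits on A1. So L lies on both circle(S, 63.79) and circle(B, 22.9); the below-SD intersection is L = (-53.8, -34.3). E is the foot of the tangent from L: E = (-58.3, -15.7).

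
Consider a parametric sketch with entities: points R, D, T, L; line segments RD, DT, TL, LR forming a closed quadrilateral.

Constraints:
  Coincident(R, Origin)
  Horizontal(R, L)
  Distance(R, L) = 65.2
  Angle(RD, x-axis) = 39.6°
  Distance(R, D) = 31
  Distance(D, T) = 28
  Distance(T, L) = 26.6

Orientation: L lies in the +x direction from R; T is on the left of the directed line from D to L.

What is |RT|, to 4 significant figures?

56.56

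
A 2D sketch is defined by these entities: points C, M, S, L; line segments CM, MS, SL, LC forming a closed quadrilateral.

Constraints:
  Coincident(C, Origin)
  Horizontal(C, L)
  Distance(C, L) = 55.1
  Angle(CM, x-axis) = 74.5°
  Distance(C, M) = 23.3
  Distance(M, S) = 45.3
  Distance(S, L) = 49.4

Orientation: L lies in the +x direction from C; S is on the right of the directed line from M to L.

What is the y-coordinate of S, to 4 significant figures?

-22.58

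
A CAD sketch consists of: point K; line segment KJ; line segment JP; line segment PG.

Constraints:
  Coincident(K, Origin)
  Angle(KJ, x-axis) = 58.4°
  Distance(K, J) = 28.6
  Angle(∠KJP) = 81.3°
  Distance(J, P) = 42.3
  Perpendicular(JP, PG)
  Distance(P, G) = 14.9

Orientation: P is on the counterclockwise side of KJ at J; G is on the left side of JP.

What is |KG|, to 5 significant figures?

40.259

∠KJP = 81.3°, so JP runs at 58.4° + (180° − 81.3°) = 157.10° from the x-axis; with |JP| = 42.3, P = J + 42.3·(cos 157.10°, sin 157.10°) = (-23.980, 40.819). JP ⟂ PG; with |PG| = 14.9 on the left of JP, G = P + 14.9·(-0.38912, -0.92119) = (-29.778, 27.094). Then |KG| = |G − K| = 40.259.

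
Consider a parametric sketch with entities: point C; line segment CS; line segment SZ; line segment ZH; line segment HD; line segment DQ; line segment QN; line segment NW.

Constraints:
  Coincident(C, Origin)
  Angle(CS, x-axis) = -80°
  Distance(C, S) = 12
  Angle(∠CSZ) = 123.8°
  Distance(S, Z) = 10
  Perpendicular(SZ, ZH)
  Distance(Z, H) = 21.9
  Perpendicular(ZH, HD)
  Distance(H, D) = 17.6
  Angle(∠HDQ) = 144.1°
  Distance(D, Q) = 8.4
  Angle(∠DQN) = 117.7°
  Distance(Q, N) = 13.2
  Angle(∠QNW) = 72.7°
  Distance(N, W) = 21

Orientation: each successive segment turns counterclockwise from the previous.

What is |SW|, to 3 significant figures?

14.5

C is at the origin; CS runs at -80.0° with length 12.0, so S = (2.08, -11.8). ∠CSZ = 123.8° gives SZ at -23.8° from the x-axis; with |SZ| = 10.0, Z = (11.2, -15.9). The perpendicularity gives ZH at right angles to SZ, so ZH runs at 66.2°; with |ZH| = 21.9, H = (20.1, 4.18). The perpendicularity gives HD at right angles to ZH, so HD runs at 156°; with |HD| = 17.6, D = (3.97, 11.3). ∠HDQ = 144.1° gives DQ at -168° from the x-axis; with |DQ| = 8.4, Q = (-4.25, 9.53). ∠DQN = 117.7° gives QN at -106° from the x-axis; with |QN| = 13.2, N = (-7.80, -3.19). ∠QNW = 72.7° gives NW at 1.70° from the x-axis; with |NW| = 21.0, W = (13.2, -2.56). Then |SW| = |W − S| = 14.5.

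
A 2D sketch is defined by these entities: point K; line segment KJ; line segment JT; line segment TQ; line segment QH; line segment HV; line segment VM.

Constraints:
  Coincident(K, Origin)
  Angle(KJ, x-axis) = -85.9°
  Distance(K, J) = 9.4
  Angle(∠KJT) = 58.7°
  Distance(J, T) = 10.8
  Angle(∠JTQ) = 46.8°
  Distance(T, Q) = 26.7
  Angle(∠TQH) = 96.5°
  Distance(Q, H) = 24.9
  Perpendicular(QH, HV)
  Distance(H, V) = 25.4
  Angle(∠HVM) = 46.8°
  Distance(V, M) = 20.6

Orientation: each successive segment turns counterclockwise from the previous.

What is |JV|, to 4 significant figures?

19.99

∠TQH = 96.5° gives QH at -107.9° from the x-axis; with |QH| = 24.9, H = (-24.35, -21.54). The perpendicularity gives HV at right angles to QH, so HV runs at -17.90°; with |HV| = 25.4, V = (-0.1805, -29.34). Then |JV| = |V − J| = 19.99.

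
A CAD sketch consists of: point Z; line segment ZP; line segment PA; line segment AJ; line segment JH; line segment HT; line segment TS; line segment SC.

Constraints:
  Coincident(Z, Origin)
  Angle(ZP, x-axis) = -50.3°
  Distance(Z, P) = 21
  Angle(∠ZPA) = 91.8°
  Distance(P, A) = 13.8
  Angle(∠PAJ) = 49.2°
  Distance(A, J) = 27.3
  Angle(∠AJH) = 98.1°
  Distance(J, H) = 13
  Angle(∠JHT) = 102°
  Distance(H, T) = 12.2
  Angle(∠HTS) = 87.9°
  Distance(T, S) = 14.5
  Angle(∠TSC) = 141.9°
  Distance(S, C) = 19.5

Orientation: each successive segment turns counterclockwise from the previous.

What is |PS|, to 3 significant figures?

8.30

Z is at the origin; ZP runs at -50.3° with length 21.0, so P = (13.4, -16.2). ∠ZPA = 91.8° gives PA at 37.9° from the x-axis; with |PA| = 13.8, A = (24.3, -7.68). ∠PAJ = 49.2° gives AJ at 169° from the x-axis; with |AJ| = 27.3, J = (-2.47, -2.33). ∠AJH = 98.1° gives JH at -109° from the x-axis; with |JH| = 13.0, H = (-6.79, -14.6). ∠JHT = 102.0° gives HT at -31.4° from the x-axis; with |HT| = 12.2, T = (3.63, -20.9). ∠HTS = 87.9° gives TS at 60.7° from the x-axis; with |TS| = 14.5, S = (10.7, -8.30). Then |PS| = |S − P| = 8.30.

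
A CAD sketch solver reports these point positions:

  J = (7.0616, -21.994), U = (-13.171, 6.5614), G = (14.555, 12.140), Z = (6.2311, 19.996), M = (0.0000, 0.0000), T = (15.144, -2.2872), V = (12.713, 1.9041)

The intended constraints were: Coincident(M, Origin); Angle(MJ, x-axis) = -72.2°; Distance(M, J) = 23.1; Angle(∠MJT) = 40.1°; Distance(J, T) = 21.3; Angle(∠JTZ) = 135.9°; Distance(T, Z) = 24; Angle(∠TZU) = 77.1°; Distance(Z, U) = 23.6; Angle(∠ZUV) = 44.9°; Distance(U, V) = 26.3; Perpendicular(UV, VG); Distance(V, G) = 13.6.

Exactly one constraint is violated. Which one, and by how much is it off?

Distance(V, G) = 13.6 — off by 3.20.

M = (0.00, 0.00) ✓; MJ at -72.20° ✓; |MJ| = 23.10 ✓; ∠MJT = 40.10° ✓; |JT| = 21.30 ✓; ∠JTZ = 135.9° ✓; |TZ| = 24.00 ✓; ∠TZU = 77.10° ✓; |ZU| = 23.60 ✓; ∠ZUV = 44.90° ✓; |UV| = 26.30 ✓; ∠(UV, VG) = 90.00° ✓; |VG| = 10.40 ✗.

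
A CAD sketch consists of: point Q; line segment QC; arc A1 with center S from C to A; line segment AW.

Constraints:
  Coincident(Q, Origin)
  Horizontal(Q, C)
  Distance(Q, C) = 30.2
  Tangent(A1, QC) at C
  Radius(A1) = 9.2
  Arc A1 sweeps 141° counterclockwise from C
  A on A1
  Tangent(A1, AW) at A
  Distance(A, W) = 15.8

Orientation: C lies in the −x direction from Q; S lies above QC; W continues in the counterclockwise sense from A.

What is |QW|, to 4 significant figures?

45.14

Q is at the origin; Q and C share the same y with |QC| = 30.2 and C on the −x side, so C = (-30.20, 0.000). Since A1 is tangent to QC there, SC ⟂ QC, so S = C + (0, 9.2) = (-30.20, 9.200). On A1, C sits at bearing -90° from S; a 141° counterclockwise sweep puts A at bearing 51°, so A = S + 9.2·(cos 51°, sin 51°) = (-24.41, 16.35). Tangency of A1 to AW means the radius SA is perpendicular to AW, so AW runs along (−sin 51°, cos 51°); with |AW| = 15.8, W = (-36.69, 26.29). Then |QW| = |W − Q| = 45.14.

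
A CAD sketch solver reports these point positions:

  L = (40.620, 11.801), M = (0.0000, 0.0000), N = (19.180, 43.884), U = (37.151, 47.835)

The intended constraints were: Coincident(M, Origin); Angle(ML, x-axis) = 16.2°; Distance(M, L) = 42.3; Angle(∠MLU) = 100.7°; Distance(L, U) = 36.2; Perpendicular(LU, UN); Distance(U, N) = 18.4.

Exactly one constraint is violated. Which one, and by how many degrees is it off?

Perpendicular(LU, UN) — off by 6.90°.

M = (0.00, 0.00) ✓; ML at 16.20° ✓; |ML| = 42.30 ✓; ∠MLU = 100.7° ✓; |LU| = 36.20 ✓; ∠(LU, UN) = 96.90° ✗; |UN| = 18.40 ✓.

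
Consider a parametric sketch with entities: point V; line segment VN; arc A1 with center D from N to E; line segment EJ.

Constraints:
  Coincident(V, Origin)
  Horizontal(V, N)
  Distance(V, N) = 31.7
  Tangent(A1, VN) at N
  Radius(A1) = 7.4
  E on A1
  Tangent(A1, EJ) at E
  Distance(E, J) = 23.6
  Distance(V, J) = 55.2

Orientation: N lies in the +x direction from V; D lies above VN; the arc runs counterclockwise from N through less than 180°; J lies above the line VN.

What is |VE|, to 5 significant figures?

38.425

Checks: |DE| = 7.400 ✓; ∠(DE, EJ) = 90.00° ✓; |EJ| = 23.60 ✓; |VJ| = 55.20 ✓.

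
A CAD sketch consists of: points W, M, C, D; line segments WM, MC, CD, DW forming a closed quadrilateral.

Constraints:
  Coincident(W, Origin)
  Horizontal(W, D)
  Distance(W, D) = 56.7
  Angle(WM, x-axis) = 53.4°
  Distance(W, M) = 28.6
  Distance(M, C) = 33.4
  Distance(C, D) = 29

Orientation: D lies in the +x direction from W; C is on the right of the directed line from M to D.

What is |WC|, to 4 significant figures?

30.06

Checks: W = (0.00, 0.00) ✓; |MC| = 33.40 ✓; |CD| = 29.00 ✓.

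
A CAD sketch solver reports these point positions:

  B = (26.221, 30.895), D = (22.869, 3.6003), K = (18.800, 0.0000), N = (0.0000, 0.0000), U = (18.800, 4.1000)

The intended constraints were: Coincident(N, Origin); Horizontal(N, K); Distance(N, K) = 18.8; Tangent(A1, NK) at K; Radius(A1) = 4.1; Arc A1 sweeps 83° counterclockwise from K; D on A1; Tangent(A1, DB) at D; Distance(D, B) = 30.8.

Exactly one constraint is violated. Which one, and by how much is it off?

Distance(D, B) = 30.8 — off by 3.30.

N = (0.00, 0.00) ✓; N.y = 0.00, K.y = 0.00 ✓; |NK| = 18.80 ✓; ∠(UK, KN) = 90.00° ✓; |UK| = 4.100 ✓; bearing(U→D) − bearing(U→K) = 83.00° ✓; |UD| = 4.100 ✓; ∠(UD, DB) = 90.00° ✓; |DB| = 27.50 ✗.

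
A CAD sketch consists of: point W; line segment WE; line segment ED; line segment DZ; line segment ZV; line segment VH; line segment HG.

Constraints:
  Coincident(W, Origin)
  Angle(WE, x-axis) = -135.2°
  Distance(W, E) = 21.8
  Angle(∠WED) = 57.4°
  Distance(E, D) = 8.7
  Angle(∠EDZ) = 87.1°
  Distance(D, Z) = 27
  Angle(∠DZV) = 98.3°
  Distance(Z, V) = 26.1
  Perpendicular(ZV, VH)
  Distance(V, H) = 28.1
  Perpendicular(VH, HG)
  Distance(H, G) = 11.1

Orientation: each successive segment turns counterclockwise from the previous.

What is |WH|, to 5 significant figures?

37.120

W is at the origin; WE runs at -135.2° with length 21.8, so E = (-15.469, -15.361). ∠WED = 57.4° gives ED at -12.600° from the x-axis; with |ED| = 8.7, D = (-6.9782, -17.259). ∠EDZ = 87.1° gives DZ at 80.300° from the x-axis; with |DZ| = 27.0, Z = (-2.4290, 9.3551). ∠DZV = 98.3° gives ZV at 162.00° from the x-axis; with |ZV| = 26.1, V = (-27.252, 17.420). ZV is perpendicular to VH, so VH runs at -108.00°; with |VH| = 28.1, H = (-35.935, -9.3042). Then |WH| = |H − W| = 37.120.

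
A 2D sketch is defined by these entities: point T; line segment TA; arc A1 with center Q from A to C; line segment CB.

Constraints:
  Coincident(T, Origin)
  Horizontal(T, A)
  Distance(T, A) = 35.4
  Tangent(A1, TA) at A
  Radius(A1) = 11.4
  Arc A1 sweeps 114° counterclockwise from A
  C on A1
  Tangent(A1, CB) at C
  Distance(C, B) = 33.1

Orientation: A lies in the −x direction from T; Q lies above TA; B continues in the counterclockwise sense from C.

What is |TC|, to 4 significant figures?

29.69

T is at the origin; TA is horizontal with |TA| = 35.4 and A on the −x side, so A = (-35.40, 0.000). A1 meets TA tangentially, so QA is at right angles to TA, so Q = A + (0, 11.4) = (-35.40, 11.40). On A1, A sits at bearing -90° from Q; a 114° counterclockwise sweep puts C at bearing 24°, so C = Q + 11.4·(cos 24°, sin 24°) = (-24.99, 16.04). Then |TC| = |C − T| = 29.69.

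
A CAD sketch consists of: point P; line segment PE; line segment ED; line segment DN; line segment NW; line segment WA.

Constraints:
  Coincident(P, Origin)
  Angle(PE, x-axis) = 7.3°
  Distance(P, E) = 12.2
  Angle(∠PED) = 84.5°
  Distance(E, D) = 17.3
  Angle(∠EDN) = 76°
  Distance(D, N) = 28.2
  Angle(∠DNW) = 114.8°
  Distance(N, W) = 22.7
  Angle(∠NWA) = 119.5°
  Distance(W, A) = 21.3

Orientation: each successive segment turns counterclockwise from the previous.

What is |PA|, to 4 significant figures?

26.96

P is at the origin; PE runs at 7.3° with length 12.2, so E = (12.10, 1.550). ∠PED = 84.5° gives ED at 102.8° from the x-axis; with |ED| = 17.3, D = (8.268, 18.42). ∠EDN = 76.0° gives DN at -153.2° from the x-axis; with |DN| = 28.2, N = (-16.90, 5.706). ∠DNW = 114.8° gives NW at -88.00° from the x-axis; with |NW| = 22.7, W = (-16.11, -16.98). ∠NWA = 119.5° gives WA at -27.50° from the x-axis; with |WA| = 21.3, A = (2.783, -26.82). Then |PA| = |A − P| = 26.96.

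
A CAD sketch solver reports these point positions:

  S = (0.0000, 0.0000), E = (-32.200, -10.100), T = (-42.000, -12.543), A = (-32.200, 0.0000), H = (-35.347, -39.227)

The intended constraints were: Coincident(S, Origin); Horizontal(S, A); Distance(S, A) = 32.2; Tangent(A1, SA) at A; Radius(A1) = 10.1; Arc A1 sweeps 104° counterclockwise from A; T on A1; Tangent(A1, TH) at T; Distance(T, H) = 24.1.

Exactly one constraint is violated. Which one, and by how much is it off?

Distance(T, H) = 24.1 — off by 3.40.

S = (0.00, 0.00) ✓; S.y = 0.00, A.y = 0.00 ✓; |SA| = 32.20 ✓; ∠(EA, AS) = 90.00° ✓; |EA| = 10.10 ✓; bearing(E→T) − bearing(E→A) = 104.0° ✓; |ET| = 10.10 ✓; ∠(ET, TH) = 90.00° ✓; |TH| = 27.50 ✗.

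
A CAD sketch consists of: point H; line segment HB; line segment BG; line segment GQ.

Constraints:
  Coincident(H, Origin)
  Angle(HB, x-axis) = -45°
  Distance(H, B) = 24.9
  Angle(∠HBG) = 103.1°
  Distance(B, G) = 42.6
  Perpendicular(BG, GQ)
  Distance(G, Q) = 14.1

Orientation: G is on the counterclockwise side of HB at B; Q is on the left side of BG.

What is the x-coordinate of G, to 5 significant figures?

53.773

H is at the origin; HB runs at -45.0° with length 24.9, so B = 24.9·(cos -45.0°, sin -45.0°) = (17.607, -17.607). ∠HBG = 103.1°, so BG runs at -45.0° + (180° − 103.1°) = 31.900° from the x-axis; with |BG| = 42.6, G = B + 42.6·(cos 31.900°, sin 31.900°) = (53.773, 4.9045). So G.x = 53.773.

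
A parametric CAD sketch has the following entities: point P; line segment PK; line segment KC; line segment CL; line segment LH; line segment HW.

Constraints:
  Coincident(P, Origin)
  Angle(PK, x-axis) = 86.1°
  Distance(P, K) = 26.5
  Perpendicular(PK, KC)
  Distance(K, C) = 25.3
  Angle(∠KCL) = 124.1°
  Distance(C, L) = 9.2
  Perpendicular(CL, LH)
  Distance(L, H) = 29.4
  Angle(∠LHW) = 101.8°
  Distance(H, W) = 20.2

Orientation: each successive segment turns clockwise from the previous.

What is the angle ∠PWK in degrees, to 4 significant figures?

113.1°

CL ⟂ LH, so LH runs at -149.8°; with |LH| = 29.4, H = (6.262, 1.978). ∠LHW = 101.8° gives HW at 132.0° from the x-axis; with |HW| = 20.2, W = (-7.255, 16.99). Then cos ∠PWK = WP·WK / (|WP||WK|), giving 113.1°.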